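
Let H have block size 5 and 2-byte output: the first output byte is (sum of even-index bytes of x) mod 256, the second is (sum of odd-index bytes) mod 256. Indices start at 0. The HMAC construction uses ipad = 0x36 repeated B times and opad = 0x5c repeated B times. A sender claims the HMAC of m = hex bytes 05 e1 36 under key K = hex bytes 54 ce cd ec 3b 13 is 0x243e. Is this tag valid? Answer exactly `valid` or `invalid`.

Key hex bytes 54 ce cd ec 3b 13 is 6 bytes > B = 5, so hash it first: H(key) = 5c cd, then zero-pad to 5 bytes: K' = 5c cd 00 00 00.
K' ⊕ ipad = 6a fb 36 36 36; K' ⊕ opad = 00 91 5c 5c 5c.
Inner hash: even-index sum = 439 mod 256 = 183; odd-index sum = 364 mod 256 = 108 → b7 6c.
Outer hash (recomputed tag): even-index sum = 292 mod 256 = 36; odd-index sum = 420 mod 256 = 164 → 24 a4.
Recomputed tag = 24a4; claimed = 243e → mismatch.

invalid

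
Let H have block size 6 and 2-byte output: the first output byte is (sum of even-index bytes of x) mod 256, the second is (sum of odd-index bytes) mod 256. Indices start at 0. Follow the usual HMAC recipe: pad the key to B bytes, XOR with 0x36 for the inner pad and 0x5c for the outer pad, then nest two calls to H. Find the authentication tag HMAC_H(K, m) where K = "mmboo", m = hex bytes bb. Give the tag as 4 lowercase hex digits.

65aa

Key "mmboo" = 6d 6d 62 6f 6f is 5 bytes ≤ B = 6; zero-pad to 6 bytes: K' = 6d 6d 62 6f 6f 00.
K' ⊕ ipad = 5b 5b 54 59 59 36.  K' ⊕ opad = 31 31 3e 33 33 5c.
Inner input = (K'⊕ipad) ∥ m = 5b 5b 54 59 59 36 ∥ bb.
Inner hash: even-index sum = 451 mod 256 = 195; odd-index sum = 234 mod 256 = 234 → c3 ea.
Outer input = (K'⊕opad) ∥ inner = 31 31 3e 33 33 5c ∥ c3 ea.
Outer hash (tag): even-index sum = 357 mod 256 = 101; odd-index sum = 426 mod 256 = 170 → 65 aa.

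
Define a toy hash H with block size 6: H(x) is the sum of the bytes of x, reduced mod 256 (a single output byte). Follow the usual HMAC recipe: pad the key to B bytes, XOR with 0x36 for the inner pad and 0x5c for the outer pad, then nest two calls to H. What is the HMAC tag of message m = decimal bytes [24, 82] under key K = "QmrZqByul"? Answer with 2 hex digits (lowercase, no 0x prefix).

Key "QmrZqByul" = 51 6d 72 5a 71 42 79 75 6c is 9 bytes > B = 6, so hash it first: H(key) = 97, then zero-pad to 6 bytes: K' = 97 00 00 00 00 00.
K' ⊕ ipad = a1 36 36 36 36 36.  K' ⊕ opad = cb 5c 5c 5c 5c 5c.
Inner input = (K'⊕ipad) ∥ m = a1 36 36 36 36 36 ∥ 18 52.
Inner hash: sum = 161+54+54+54+54+54+24+82 = 537; mod 256 = 25 → 19.
Outer input = (K'⊕opad) ∥ inner = cb 5c 5c 5c 5c 5c ∥ 19.
Outer hash (tag): sum = 203+92+92+92+92+92+25 = 688; mod 256 = 176 → b0.

b0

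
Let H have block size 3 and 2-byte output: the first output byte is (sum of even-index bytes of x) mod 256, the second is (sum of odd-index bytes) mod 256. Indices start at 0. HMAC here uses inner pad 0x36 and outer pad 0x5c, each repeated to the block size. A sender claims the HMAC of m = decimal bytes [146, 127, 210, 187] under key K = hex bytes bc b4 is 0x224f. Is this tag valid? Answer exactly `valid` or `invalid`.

invalid

Key hex bytes bc b4 is 2 bytes ≤ B = 3; zero-pad to 3 bytes: K' = bc b4 00.
K' ⊕ ipad = 8a 82 36; K' ⊕ opad = e0 e8 5c.
Inner hash: even-index sum = 506 mod 256 = 250; odd-index sum = 486 mod 256 = 230 → fa e6.
Outer hash (recomputed tag): even-index sum = 546 mod 256 = 34; odd-index sum = 482 mod 256 = 226 → 22 e2.
Recomputed tag = 22e2; claimed = 224f → mismatch.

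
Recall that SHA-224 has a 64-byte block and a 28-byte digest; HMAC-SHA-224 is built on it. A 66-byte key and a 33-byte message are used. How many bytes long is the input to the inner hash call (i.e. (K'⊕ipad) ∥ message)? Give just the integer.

Key is 66 > 64 bytes, so it is hashed to 28 bytes then zero-padded to 64: |K'| = 64.
Inner input = (K'⊕ipad) ∥ m → 64 + 33 = 97 bytes.

97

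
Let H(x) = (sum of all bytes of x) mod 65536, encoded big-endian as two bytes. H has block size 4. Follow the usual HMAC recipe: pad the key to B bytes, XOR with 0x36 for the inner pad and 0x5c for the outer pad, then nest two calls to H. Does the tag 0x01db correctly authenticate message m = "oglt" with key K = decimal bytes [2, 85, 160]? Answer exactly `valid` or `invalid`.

Key decimal bytes [2, 85, 160] = 02 55 a0 is 3 bytes ≤ B = 4; zero-pad to 4 bytes: K' = 02 55 a0 00.
K' ⊕ ipad = 34 63 96 36; K' ⊕ opad = 5e 09 fc 5c.
Inner hash: sum = 52+99+150+54+111+103+108+116 = 793 → 03 19.
Outer hash (recomputed tag): sum = 94+9+252+92+3+25 = 475 → 01 db.
Recomputed tag = 01db; claimed = 01db → match.

valid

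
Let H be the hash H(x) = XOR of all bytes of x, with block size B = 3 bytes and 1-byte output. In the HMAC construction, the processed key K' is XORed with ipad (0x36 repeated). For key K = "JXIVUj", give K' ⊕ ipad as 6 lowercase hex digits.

043636

Key "JXIVUj" = 4a 58 49 56 55 6a is 6 bytes > B = 3, so hash it first: H(key) = 32, then zero-pad to 3 bytes: K' = 32 00 00.
XOR each byte with 0x36: 32⊕36=04, 00⊕36=36, 00⊕36=36.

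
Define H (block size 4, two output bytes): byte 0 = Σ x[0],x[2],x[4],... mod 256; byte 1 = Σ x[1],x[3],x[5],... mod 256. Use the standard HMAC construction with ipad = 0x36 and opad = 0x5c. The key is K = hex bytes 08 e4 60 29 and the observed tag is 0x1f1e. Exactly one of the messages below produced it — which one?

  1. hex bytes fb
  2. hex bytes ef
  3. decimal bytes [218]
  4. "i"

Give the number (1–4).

Key hex bytes 08 e4 60 29 is exactly B = 4 bytes: K' = 08 e4 60 29.
K' ⊕ ipad = 3e d2 56 1f; K' ⊕ opad = 54 b8 3c 75.
m1: inner = H(3e d2 56 1f fb) = 8f f1; tag = H(54 b8 3c 75 8f f1) = 1f1e ← matches
m2: inner = H(3e d2 56 1f ef) = 83 f1; tag = H(54 b8 3c 75 83 f1) = 131e
m3: inner = H(3e d2 56 1f da) = 6e f1; tag = H(54 b8 3c 75 6e f1) = fe1e
m4: inner = H(3e d2 56 1f 69) = fd f1; tag = H(54 b8 3c 75 fd f1) = 8d1e

1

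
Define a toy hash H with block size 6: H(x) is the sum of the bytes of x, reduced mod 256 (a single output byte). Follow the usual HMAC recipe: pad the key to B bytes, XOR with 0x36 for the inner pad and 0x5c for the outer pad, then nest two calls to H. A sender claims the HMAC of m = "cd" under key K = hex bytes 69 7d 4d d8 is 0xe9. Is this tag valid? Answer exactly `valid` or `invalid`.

valid

Key hex bytes 69 7d 4d d8 is 4 bytes ≤ B = 6; zero-pad to 6 bytes: K' = 69 7d 4d d8 00 00.
K' ⊕ ipad = 5f 4b 7b ee 36 36; K' ⊕ opad = 35 21 11 84 5c 5c.
Inner hash: sum = 95+75+123+238+54+54+99+100 = 838; mod 256 = 70 → 46.
Outer hash (recomputed tag): sum = 53+33+17+132+92+92+70 = 489; mod 256 = 233 → e9.
Recomputed tag = e9; claimed = e9 → match.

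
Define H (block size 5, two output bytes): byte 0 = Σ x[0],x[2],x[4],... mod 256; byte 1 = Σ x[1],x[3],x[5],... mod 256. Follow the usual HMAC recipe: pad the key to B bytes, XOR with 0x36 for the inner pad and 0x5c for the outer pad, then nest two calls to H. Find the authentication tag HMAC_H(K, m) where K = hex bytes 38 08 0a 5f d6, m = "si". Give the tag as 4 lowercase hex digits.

Key hex bytes 38 08 0a 5f d6 is exactly B = 5 bytes: K' = 38 08 0a 5f d6.
K' ⊕ ipad = 0e 3e 3c 69 e0.  K' ⊕ opad = 64 54 56 03 8a.
Inner input = (K'⊕ipad) ∥ m = 0e 3e 3c 69 e0 ∥ 73 69.
Inner hash: even-index sum = 403 mod 256 = 147; odd-index sum = 282 mod 256 = 26 → 93 1a.
Outer input = (K'⊕opad) ∥ inner = 64 54 56 03 8a ∥ 93 1a.
Outer hash (tag): even-index sum = 350 mod 256 = 94; odd-index sum = 234 mod 256 = 234 → 5e ea.

5eea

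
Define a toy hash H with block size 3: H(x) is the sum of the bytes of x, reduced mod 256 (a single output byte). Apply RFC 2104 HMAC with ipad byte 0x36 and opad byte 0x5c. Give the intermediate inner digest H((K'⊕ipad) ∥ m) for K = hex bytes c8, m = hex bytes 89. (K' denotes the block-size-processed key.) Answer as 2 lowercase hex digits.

Key hex bytes c8 is 1 byte ≤ B = 3; zero-pad to 3 bytes: K' = c8 00 00.
K' ⊕ ipad = fe 36 36.
Inner input = fe 36 36 ∥ 89.
Inner hash: sum = 254+54+54+137 = 499; mod 256 = 243 → f3.

f3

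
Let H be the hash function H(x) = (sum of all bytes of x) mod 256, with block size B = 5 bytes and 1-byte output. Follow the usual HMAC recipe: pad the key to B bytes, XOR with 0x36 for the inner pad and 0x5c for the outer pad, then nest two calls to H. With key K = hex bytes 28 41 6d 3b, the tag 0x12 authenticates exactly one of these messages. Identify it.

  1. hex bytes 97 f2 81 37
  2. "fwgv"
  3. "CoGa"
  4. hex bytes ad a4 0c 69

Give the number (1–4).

Key hex bytes 28 41 6d 3b is 4 bytes ≤ B = 5; zero-pad to 5 bytes: K' = 28 41 6d 3b 00.
K' ⊕ ipad = 1e 77 5b 0d 36; K' ⊕ opad = 74 1d 31 67 5c.
m1: inner = H(1e 77 5b 0d 36 97 f2 81 37) = 74; tag = H(74 1d 31 67 5c 74) = f9
m2: inner = H(1e 77 5b 0d 36 66 77 67 76) = ed; tag = H(74 1d 31 67 5c ed) = 72
m3: inner = H(1e 77 5b 0d 36 43 6f 47 61) = 8d; tag = H(74 1d 31 67 5c 8d) = 12 ← matches
m4: inner = H(1e 77 5b 0d 36 ad a4 0c 69) = f9; tag = H(74 1d 31 67 5c f9) = 7e

3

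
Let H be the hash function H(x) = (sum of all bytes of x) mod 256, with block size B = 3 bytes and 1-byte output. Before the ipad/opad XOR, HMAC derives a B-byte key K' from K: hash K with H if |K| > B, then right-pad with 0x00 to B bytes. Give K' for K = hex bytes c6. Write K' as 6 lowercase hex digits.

Key hex bytes c6 is 1 byte ≤ B = 3; zero-pad to 3 bytes: K' = c6 00 00.

c60000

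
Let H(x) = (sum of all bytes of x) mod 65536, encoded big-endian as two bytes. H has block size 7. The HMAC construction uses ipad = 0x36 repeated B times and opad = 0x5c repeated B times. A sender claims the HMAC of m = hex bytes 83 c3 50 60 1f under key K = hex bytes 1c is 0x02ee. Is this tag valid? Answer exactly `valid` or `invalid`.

Key hex bytes 1c is 1 byte ≤ B = 7; zero-pad to 7 bytes: K' = 1c 00 00 00 00 00 00.
K' ⊕ ipad = 2a 36 36 36 36 36 36; K' ⊕ opad = 40 5c 5c 5c 5c 5c 5c.
Inner hash: sum = 42+54+54+54+54+54+54+131+195+80+96+31 = 899 → 03 83.
Outer hash (recomputed tag): sum = 64+92+92+92+92+92+92+3+131 = 750 → 02 ee.
Recomputed tag = 02ee; claimed = 02ee → match.

valid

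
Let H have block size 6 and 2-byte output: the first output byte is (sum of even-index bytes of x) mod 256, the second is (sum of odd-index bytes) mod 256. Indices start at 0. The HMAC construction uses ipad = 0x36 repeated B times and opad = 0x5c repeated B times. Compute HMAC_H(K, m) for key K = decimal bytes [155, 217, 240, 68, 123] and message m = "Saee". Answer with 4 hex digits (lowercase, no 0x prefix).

Key decimal bytes [155, 217, 240, 68, 123] = 9b d9 f0 44 7b is 5 bytes ≤ B = 6; zero-pad to 6 bytes: K' = 9b d9 f0 44 7b 00.
K' ⊕ ipad = ad ef c6 72 4d 36.  K' ⊕ opad = c7 85 ac 18 27 5c.
Inner input = (K'⊕ipad) ∥ m = ad ef c6 72 4d 36 ∥ 53 61 65 65.
Inner hash: even-index sum = 632 mod 256 = 120; odd-index sum = 605 mod 256 = 93 → 78 5d.
Outer input = (K'⊕opad) ∥ inner = c7 85 ac 18 27 5c ∥ 78 5d.
Outer hash (tag): even-index sum = 530 mod 256 = 18; odd-index sum = 342 mod 256 = 86 → 12 56.

1256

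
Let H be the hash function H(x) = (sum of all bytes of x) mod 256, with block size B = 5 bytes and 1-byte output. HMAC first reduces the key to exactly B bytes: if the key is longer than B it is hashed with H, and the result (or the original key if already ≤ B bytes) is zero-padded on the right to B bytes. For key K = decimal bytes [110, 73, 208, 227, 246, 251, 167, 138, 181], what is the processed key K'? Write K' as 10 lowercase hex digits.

|K| = 9 > B = 5, so first hash the key.
H(K): sum = 110+73+208+227+246+251+167+138+181 = 1601; mod 256 = 65 → 41.
Zero-pad H(K) = 41 to 5 bytes: K' = 41 00 00 00 00.

4100000000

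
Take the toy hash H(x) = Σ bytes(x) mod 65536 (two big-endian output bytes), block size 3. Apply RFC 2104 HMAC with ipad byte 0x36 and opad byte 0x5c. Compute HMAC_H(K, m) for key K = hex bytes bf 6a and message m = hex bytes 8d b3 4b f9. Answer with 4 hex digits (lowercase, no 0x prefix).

Key hex bytes bf 6a is 2 bytes ≤ B = 3; zero-pad to 3 bytes: K' = bf 6a 00.
K' ⊕ ipad = 89 5c 36.  K' ⊕ opad = e3 36 5c.
Inner input = (K'⊕ipad) ∥ m = 89 5c 36 ∥ 8d b3 4b f9.
Inner hash: sum = 137+92+54+141+179+75+249 = 927 → 03 9f.
Outer input = (K'⊕opad) ∥ inner = e3 36 5c ∥ 03 9f.
Outer hash (tag): sum = 227+54+92+3+159 = 535 → 02 17.

0217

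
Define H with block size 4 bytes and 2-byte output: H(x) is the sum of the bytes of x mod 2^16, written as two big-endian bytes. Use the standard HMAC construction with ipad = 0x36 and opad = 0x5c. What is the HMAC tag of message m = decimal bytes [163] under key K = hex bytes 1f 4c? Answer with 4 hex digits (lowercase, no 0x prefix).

Key hex bytes 1f 4c is 2 bytes ≤ B = 4; zero-pad to 4 bytes: K' = 1f 4c 00 00.
K' ⊕ ipad = 29 7a 36 36.  K' ⊕ opad = 43 10 5c 5c.
Inner input = (K'⊕ipad) ∥ m = 29 7a 36 36 ∥ a3.
Inner hash: sum = 41+122+54+54+163 = 434 → 01 b2.
Outer input = (K'⊕opad) ∥ inner = 43 10 5c 5c ∥ 01 b2.
Outer hash (tag): sum = 67+16+92+92+1+178 = 446 → 01 be.

01be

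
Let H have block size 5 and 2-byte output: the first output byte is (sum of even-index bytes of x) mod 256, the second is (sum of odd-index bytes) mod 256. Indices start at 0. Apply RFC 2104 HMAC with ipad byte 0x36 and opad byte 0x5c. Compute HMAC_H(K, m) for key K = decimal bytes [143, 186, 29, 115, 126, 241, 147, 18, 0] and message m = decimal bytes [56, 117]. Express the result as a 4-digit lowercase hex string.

0d34

Key decimal bytes [143, 186, 29, 115, 126, 241, 147, 18, 0] = 8f ba 1d 73 7e f1 93 12 00 is 9 bytes > B = 5, so hash it first: H(key) = bd 30, then zero-pad to 5 bytes: K' = bd 30 00 00 00.
K' ⊕ ipad = 8b 06 36 36 36.  K' ⊕ opad = e1 6c 5c 5c 5c.
Inner input = (K'⊕ipad) ∥ m = 8b 06 36 36 36 ∥ 38 75.
Inner hash: even-index sum = 364 mod 256 = 108; odd-index sum = 116 mod 256 = 116 → 6c 74.
Outer input = (K'⊕opad) ∥ inner = e1 6c 5c 5c 5c ∥ 6c 74.
Outer hash (tag): even-index sum = 525 mod 256 = 13; odd-index sum = 308 mod 256 = 52 → 0d 34.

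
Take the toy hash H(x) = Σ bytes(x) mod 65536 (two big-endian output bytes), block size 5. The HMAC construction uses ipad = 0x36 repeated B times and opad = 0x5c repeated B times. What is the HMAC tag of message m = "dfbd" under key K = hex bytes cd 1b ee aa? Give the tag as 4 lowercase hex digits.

Key hex bytes cd 1b ee aa is 4 bytes ≤ B = 5; zero-pad to 5 bytes: K' = cd 1b ee aa 00.
K' ⊕ ipad = fb 2d d8 9c 36.  K' ⊕ opad = 91 47 b2 f6 5c.
Inner input = (K'⊕ipad) ∥ m = fb 2d d8 9c 36 ∥ 64 66 62 64.
Inner hash: sum = 251+45+216+156+54+100+102+98+100 = 1122 → 04 62.
Outer input = (K'⊕opad) ∥ inner = 91 47 b2 f6 5c ∥ 04 62.
Outer hash (tag): sum = 145+71+178+246+92+4+98 = 834 → 03 42.

0342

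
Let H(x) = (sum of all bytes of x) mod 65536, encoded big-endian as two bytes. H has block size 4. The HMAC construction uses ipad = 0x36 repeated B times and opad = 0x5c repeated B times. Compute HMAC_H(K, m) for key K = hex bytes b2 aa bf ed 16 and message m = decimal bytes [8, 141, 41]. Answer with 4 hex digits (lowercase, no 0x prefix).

01e1

Key hex bytes b2 aa bf ed 16 is 5 bytes > B = 4, so hash it first: H(key) = 03 1e, then zero-pad to 4 bytes: K' = 03 1e 00 00.
K' ⊕ ipad = 35 28 36 36.  K' ⊕ opad = 5f 42 5c 5c.
Inner input = (K'⊕ipad) ∥ m = 35 28 36 36 ∥ 08 8d 29.
Inner hash: sum = 53+40+54+54+8+141+41 = 391 → 01 87.
Outer input = (K'⊕opad) ∥ inner = 5f 42 5c 5c ∥ 01 87.
Outer hash (tag): sum = 95+66+92+92+1+135 = 481 → 01 e1.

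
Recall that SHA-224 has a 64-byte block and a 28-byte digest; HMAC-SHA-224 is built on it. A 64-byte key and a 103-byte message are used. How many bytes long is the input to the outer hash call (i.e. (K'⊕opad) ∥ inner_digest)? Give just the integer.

92

Key is 64 ≤ 64 bytes, zero-padded: |K'| = 64.
Outer input = (K'⊕opad) ∥ H(inner) → 64 + 28 = 92 bytes.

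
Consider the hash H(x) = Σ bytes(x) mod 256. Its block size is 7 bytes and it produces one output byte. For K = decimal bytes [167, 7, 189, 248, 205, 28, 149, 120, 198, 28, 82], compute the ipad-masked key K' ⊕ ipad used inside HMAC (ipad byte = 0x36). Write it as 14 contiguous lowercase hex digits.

bb363636363636

Key decimal bytes [167, 7, 189, 248, 205, 28, 149, 120, 198, 28, 82] = a7 07 bd f8 cd 1c 95 78 c6 1c 52 is 11 bytes > B = 7, so hash it first: H(key) = 8d, then zero-pad to 7 bytes: K' = 8d 00 00 00 00 00 00.
XOR each byte with 0x36: 8d⊕36=bb, 00⊕36=36, 00⊕36=36, 00⊕36=36, 00⊕36=36, 00⊕36=36, 00⊕36=36.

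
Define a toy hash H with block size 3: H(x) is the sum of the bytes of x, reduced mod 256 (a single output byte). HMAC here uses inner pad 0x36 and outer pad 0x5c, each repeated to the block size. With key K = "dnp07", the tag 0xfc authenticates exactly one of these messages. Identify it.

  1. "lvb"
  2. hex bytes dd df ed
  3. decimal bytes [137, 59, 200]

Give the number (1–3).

Key "dnp07" = 64 6e 70 30 37 is 5 bytes > B = 3, so hash it first: H(key) = a9, then zero-pad to 3 bytes: K' = a9 00 00.
K' ⊕ ipad = 9f 36 36; K' ⊕ opad = f5 5c 5c.
m1: inner = H(9f 36 36 6c 76 62) = 4f; tag = H(f5 5c 5c 4f) = fc ← matches
m2: inner = H(9f 36 36 dd df ed) = b4; tag = H(f5 5c 5c b4) = 61
m3: inner = H(9f 36 36 89 3b c8) = 97; tag = H(f5 5c 5c 97) = 44

1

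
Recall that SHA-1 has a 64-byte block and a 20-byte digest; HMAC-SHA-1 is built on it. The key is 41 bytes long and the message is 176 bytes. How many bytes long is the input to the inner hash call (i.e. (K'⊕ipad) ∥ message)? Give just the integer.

240

Key is 41 ≤ 64 bytes, zero-padded: |K'| = 64.
Inner input = (K'⊕ipad) ∥ m → 64 + 176 = 240 bytes.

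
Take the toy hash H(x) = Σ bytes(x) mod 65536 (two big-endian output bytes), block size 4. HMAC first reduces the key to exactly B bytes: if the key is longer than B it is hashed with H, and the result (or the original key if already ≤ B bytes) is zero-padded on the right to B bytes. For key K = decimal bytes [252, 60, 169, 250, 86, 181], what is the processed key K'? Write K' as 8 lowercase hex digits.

|K| = 6 > B = 4, so first hash the key.
H(K): sum = 252+60+169+250+86+181 = 998 → 03 e6.
Zero-pad H(K) = 03 e6 to 4 bytes: K' = 03 e6 00 00.

03e60000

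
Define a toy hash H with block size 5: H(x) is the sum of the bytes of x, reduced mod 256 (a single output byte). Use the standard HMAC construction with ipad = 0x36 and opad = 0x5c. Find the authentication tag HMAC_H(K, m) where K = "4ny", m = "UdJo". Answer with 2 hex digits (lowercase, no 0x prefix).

Key "4ny" = 34 6e 79 is 3 bytes ≤ B = 5; zero-pad to 5 bytes: K' = 34 6e 79 00 00.
K' ⊕ ipad = 02 58 4f 36 36.  K' ⊕ opad = 68 32 25 5c 5c.
Inner input = (K'⊕ipad) ∥ m = 02 58 4f 36 36 ∥ 55 64 4a 6f.
Inner hash: sum = 2+88+79+54+54+85+100+74+111 = 647; mod 256 = 135 → 87.
Outer input = (K'⊕opad) ∥ inner = 68 32 25 5c 5c ∥ 87.
Outer hash (tag): sum = 104+50+37+92+92+135 = 510; mod 256 = 254 → fe.

fe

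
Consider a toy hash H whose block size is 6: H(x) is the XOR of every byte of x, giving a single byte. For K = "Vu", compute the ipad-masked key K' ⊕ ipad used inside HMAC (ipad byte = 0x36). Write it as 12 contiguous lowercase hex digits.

604336363636

Key "Vu" = 56 75 is 2 bytes ≤ B = 6; zero-pad to 6 bytes: K' = 56 75 00 00 00 00.
XOR each byte with 0x36: 56⊕36=60, 75⊕36=43, 00⊕36=36, 00⊕36=36, 00⊕36=36, 00⊕36=36.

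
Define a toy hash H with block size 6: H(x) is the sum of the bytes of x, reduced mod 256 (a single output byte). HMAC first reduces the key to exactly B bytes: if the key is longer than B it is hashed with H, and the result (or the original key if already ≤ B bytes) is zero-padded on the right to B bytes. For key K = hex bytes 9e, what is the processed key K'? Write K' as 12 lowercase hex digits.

Key hex bytes 9e is 1 byte ≤ B = 6; zero-pad to 6 bytes: K' = 9e 00 00 00 00 00.

9e0000000000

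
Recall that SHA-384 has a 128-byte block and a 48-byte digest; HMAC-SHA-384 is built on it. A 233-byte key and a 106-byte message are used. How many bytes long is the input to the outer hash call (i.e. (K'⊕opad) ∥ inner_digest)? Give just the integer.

Key is 233 > 128 bytes, so it is hashed to 48 bytes then zero-padded to 128: |K'| = 128.
Outer input = (K'⊕opad) ∥ H(inner) → 128 + 48 = 176 bytes.

176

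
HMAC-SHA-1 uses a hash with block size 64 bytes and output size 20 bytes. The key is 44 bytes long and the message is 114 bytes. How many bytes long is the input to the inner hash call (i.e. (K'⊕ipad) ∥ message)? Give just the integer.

Key is 44 ≤ 64 bytes, zero-padded: |K'| = 64.
Inner input = (K'⊕ipad) ∥ m → 64 + 114 = 178 bytes.

178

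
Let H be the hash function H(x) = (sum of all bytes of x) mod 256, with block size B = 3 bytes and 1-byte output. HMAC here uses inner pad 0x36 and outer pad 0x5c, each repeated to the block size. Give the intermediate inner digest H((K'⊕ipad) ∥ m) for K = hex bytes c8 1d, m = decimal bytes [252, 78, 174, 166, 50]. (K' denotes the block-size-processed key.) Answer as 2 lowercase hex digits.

Key hex bytes c8 1d is 2 bytes ≤ B = 3; zero-pad to 3 bytes: K' = c8 1d 00.
K' ⊕ ipad = fe 2b 36.
Inner input = fe 2b 36 ∥ fc 4e ae a6 32.
Inner hash: sum = 254+43+54+252+78+174+166+50 = 1071; mod 256 = 47 → 2f.

2f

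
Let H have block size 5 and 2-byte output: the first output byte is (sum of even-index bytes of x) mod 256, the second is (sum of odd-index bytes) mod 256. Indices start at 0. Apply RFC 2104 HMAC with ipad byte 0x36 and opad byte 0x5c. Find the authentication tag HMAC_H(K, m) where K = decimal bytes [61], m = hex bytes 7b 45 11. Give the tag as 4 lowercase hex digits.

Key decimal bytes [61] = 3d is 1 byte ≤ B = 5; zero-pad to 5 bytes: K' = 3d 00 00 00 00.
K' ⊕ ipad = 0b 36 36 36 36.  K' ⊕ opad = 61 5c 5c 5c 5c.
Inner input = (K'⊕ipad) ∥ m = 0b 36 36 36 36 ∥ 7b 45 11.
Inner hash: even-index sum = 188 mod 256 = 188; odd-index sum = 248 mod 256 = 248 → bc f8.
Outer input = (K'⊕opad) ∥ inner = 61 5c 5c 5c 5c ∥ bc f8.
Outer hash (tag): even-index sum = 529 mod 256 = 17; odd-index sum = 372 mod 256 = 116 → 11 74.

1174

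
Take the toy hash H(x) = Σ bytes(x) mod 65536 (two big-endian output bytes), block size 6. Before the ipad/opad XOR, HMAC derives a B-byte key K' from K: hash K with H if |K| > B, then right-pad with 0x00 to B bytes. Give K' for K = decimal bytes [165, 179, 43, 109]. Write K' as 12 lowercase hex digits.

a5b32b6d0000

Key decimal bytes [165, 179, 43, 109] = a5 b3 2b 6d is 4 bytes ≤ B = 6; zero-pad to 6 bytes: K' = a5 b3 2b 6d 00 00.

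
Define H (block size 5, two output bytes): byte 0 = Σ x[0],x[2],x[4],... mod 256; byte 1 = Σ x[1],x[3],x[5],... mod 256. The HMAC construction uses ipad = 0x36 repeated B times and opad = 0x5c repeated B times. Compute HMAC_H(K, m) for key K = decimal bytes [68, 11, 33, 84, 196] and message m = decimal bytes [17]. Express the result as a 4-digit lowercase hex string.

Key decimal bytes [68, 11, 33, 84, 196] = 44 0b 21 54 c4 is exactly B = 5 bytes: K' = 44 0b 21 54 c4.
K' ⊕ ipad = 72 3d 17 62 f2.  K' ⊕ opad = 18 57 7d 08 98.
Inner input = (K'⊕ipad) ∥ m = 72 3d 17 62 f2 ∥ 11.
Inner hash: even-index sum = 379 mod 256 = 123; odd-index sum = 176 mod 256 = 176 → 7b b0.
Outer input = (K'⊕opad) ∥ inner = 18 57 7d 08 98 ∥ 7b b0.
Outer hash (tag): even-index sum = 477 mod 256 = 221; odd-index sum = 218 mod 256 = 218 → dd da.

ddda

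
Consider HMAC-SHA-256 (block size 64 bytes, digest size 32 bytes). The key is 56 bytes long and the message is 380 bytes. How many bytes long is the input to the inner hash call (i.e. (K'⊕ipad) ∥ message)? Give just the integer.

Key is 56 ≤ 64 bytes, zero-padded: |K'| = 64.
Inner input = (K'⊕ipad) ∥ m → 64 + 380 = 444 bytes.

444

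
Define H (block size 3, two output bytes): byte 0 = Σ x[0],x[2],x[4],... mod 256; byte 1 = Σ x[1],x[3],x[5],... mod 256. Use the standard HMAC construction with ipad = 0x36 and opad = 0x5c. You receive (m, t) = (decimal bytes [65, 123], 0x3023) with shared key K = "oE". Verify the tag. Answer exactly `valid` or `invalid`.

invalid

Key "oE" = 6f 45 is 2 bytes ≤ B = 3; zero-pad to 3 bytes: K' = 6f 45 00.
K' ⊕ ipad = 59 73 36; K' ⊕ opad = 33 19 5c.
Inner hash: even-index sum = 266 mod 256 = 10; odd-index sum = 180 mod 256 = 180 → 0a b4.
Outer hash (recomputed tag): even-index sum = 323 mod 256 = 67; odd-index sum = 35 mod 256 = 35 → 43 23.
Recomputed tag = 4323; claimed = 3023 → mismatch.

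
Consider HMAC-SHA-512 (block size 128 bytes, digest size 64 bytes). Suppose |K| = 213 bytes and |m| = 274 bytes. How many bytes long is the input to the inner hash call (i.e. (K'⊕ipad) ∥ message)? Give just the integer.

402

Key is 213 > 128 bytes, so it is hashed to 64 bytes then zero-padded to 128: |K'| = 128.
Inner input = (K'⊕ipad) ∥ m → 128 + 274 = 402 bytes.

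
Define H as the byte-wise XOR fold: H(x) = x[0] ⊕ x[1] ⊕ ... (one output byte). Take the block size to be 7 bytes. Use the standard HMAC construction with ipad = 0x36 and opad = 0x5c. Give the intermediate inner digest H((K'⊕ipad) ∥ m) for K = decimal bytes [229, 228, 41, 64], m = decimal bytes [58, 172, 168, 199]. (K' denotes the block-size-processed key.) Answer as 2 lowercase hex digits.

Key decimal bytes [229, 228, 41, 64] = e5 e4 29 40 is 4 bytes ≤ B = 7; zero-pad to 7 bytes: K' = e5 e4 29 40 00 00 00.
K' ⊕ ipad = d3 d2 1f 76 36 36 36.
Inner input = d3 d2 1f 76 36 36 36 ∥ 3a ac a8 c7.
Inner hash: XOR d3⊕d2⊕1f⊕76⊕36⊕36⊕36⊕3a⊕ac⊕a8⊕c7 = a7.

a7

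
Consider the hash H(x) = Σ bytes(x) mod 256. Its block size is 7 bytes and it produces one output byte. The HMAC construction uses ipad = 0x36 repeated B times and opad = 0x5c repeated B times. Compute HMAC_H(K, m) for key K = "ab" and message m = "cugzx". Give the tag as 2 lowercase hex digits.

31

Key "ab" = 61 62 is 2 bytes ≤ B = 7; zero-pad to 7 bytes: K' = 61 62 00 00 00 00 00.
K' ⊕ ipad = 57 54 36 36 36 36 36.  K' ⊕ opad = 3d 3e 5c 5c 5c 5c 5c.
Inner input = (K'⊕ipad) ∥ m = 57 54 36 36 36 36 36 ∥ 63 75 67 7a 78.
Inner hash: sum = 87+84+54+54+54+54+54+99+117+103+122+120 = 1002; mod 256 = 234 → ea.
Outer input = (K'⊕opad) ∥ inner = 3d 3e 5c 5c 5c 5c 5c ∥ ea.
Outer hash (tag): sum = 61+62+92+92+92+92+92+234 = 817; mod 256 = 49 → 31.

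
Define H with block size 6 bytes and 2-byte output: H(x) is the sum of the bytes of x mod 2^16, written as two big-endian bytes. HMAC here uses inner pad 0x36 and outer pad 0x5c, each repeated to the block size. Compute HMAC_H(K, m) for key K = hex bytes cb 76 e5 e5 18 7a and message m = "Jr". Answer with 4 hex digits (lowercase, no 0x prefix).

Key hex bytes cb 76 e5 e5 18 7a is exactly B = 6 bytes: K' = cb 76 e5 e5 18 7a.
K' ⊕ ipad = fd 40 d3 d3 2e 4c.  K' ⊕ opad = 97 2a b9 b9 44 26.
Inner input = (K'⊕ipad) ∥ m = fd 40 d3 d3 2e 4c ∥ 4a 72.
Inner hash: sum = 253+64+211+211+46+76+74+114 = 1049 → 04 19.
Outer input = (K'⊕opad) ∥ inner = 97 2a b9 b9 44 26 ∥ 04 19.
Outer hash (tag): sum = 151+42+185+185+68+38+4+25 = 698 → 02 ba.

02ba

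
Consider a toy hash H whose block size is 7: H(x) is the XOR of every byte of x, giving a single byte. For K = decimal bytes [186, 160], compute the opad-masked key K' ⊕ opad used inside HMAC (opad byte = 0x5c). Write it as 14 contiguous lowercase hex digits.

Key decimal bytes [186, 160] = ba a0 is 2 bytes ≤ B = 7; zero-pad to 7 bytes: K' = ba a0 00 00 00 00 00.
XOR each byte with 0x5c: ba⊕5c=e6, a0⊕5c=fc, 00⊕5c=5c, 00⊕5c=5c, 00⊕5c=5c, 00⊕5c=5c, 00⊕5c=5c.

e6fc5c5c5c5c5c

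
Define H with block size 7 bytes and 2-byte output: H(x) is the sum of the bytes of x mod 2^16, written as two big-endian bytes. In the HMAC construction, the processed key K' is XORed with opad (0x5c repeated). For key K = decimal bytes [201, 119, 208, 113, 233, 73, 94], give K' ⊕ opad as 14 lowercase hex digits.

Key decimal bytes [201, 119, 208, 113, 233, 73, 94] = c9 77 d0 71 e9 49 5e is exactly B = 7 bytes: K' = c9 77 d0 71 e9 49 5e.
XOR each byte with 0x5c: c9⊕5c=95, 77⊕5c=2b, d0⊕5c=8c, 71⊕5c=2d, e9⊕5c=b5, 49⊕5c=15, 5e⊕5c=02.

952b8c2db51502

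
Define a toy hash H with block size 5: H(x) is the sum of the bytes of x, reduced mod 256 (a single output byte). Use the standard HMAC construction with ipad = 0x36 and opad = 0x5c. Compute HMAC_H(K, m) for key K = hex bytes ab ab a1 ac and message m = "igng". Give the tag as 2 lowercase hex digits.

7d

Key hex bytes ab ab a1 ac is 4 bytes ≤ B = 5; zero-pad to 5 bytes: K' = ab ab a1 ac 00.
K' ⊕ ipad = 9d 9d 97 9a 36.  K' ⊕ opad = f7 f7 fd f0 5c.
Inner input = (K'⊕ipad) ∥ m = 9d 9d 97 9a 36 ∥ 69 67 6e 67.
Inner hash: sum = 157+157+151+154+54+105+103+110+103 = 1094; mod 256 = 70 → 46.
Outer input = (K'⊕opad) ∥ inner = f7 f7 fd f0 5c ∥ 46.
Outer hash (tag): sum = 247+247+253+240+92+70 = 1149; mod 256 = 125 → 7d.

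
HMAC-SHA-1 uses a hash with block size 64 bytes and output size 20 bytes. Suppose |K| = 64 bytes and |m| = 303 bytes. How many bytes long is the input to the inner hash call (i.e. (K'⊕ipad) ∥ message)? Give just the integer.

367

Key is 64 ≤ 64 bytes, zero-padded: |K'| = 64.
Inner input = (K'⊕ipad) ∥ m → 64 + 303 = 367 bytes.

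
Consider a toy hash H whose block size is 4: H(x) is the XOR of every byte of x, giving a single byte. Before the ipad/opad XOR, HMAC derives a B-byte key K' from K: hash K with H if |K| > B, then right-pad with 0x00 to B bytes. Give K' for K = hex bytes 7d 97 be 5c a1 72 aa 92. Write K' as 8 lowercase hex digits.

|K| = 8 > B = 4, so first hash the key.
H(K): XOR 7d⊕97⊕be⊕5c⊕a1⊕72⊕aa⊕92 = e3.
Zero-pad H(K) = e3 to 4 bytes: K' = e3 00 00 00.

e3000000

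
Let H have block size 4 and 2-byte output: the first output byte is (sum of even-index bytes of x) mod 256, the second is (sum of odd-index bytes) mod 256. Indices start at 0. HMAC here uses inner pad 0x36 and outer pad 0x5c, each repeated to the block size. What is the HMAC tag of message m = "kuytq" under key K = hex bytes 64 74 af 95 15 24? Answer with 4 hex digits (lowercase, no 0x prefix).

Key hex bytes 64 74 af 95 15 24 is 6 bytes > B = 4, so hash it first: H(key) = 28 2d, then zero-pad to 4 bytes: K' = 28 2d 00 00.
K' ⊕ ipad = 1e 1b 36 36.  K' ⊕ opad = 74 71 5c 5c.
Inner input = (K'⊕ipad) ∥ m = 1e 1b 36 36 ∥ 6b 75 79 74 71.
Inner hash: even-index sum = 425 mod 256 = 169; odd-index sum = 314 mod 256 = 58 → a9 3a.
Outer input = (K'⊕opad) ∥ inner = 74 71 5c 5c ∥ a9 3a.
Outer hash (tag): even-index sum = 377 mod 256 = 121; odd-index sum = 263 mod 256 = 7 → 79 07.

7907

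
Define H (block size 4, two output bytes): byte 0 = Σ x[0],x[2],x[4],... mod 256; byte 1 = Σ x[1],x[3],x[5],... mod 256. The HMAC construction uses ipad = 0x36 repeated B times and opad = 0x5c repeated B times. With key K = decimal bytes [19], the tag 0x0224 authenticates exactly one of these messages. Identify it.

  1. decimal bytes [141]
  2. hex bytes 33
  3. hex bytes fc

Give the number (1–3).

3

Key decimal bytes [19] = 13 is 1 byte ≤ B = 4; zero-pad to 4 bytes: K' = 13 00 00 00.
K' ⊕ ipad = 25 36 36 36; K' ⊕ opad = 4f 5c 5c 5c.
m1: inner = H(25 36 36 36 8d) = e8 6c; tag = H(4f 5c 5c 5c e8 6c) = 9324
m2: inner = H(25 36 36 36 33) = 8e 6c; tag = H(4f 5c 5c 5c 8e 6c) = 3924
m3: inner = H(25 36 36 36 fc) = 57 6c; tag = H(4f 5c 5c 5c 57 6c) = 0224 ← matches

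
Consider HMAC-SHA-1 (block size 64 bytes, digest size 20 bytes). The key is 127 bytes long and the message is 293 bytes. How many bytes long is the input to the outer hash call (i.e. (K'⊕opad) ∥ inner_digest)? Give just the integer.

Key is 127 > 64 bytes, so it is hashed to 20 bytes then zero-padded to 64: |K'| = 64.
Outer input = (K'⊕opad) ∥ H(inner) → 64 + 20 = 84 bytes.

84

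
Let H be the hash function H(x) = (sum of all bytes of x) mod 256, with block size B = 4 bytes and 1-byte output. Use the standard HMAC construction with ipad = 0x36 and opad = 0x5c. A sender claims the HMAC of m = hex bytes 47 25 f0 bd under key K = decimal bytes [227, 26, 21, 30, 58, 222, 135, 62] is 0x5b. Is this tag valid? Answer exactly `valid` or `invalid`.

valid

Key decimal bytes [227, 26, 21, 30, 58, 222, 135, 62] = e3 1a 15 1e 3a de 87 3e is 8 bytes > B = 4, so hash it first: H(key) = 0d, then zero-pad to 4 bytes: K' = 0d 00 00 00.
K' ⊕ ipad = 3b 36 36 36; K' ⊕ opad = 51 5c 5c 5c.
Inner hash: sum = 59+54+54+54+71+37+240+189 = 758; mod 256 = 246 → f6.
Outer hash (recomputed tag): sum = 81+92+92+92+246 = 603; mod 256 = 91 → 5b.
Recomputed tag = 5b; claimed = 5b → match.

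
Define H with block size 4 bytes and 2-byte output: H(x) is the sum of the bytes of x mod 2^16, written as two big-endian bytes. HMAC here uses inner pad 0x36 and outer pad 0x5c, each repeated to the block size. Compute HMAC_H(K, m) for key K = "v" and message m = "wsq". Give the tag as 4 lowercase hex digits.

Key "v" = 76 is 1 byte ≤ B = 4; zero-pad to 4 bytes: K' = 76 00 00 00.
K' ⊕ ipad = 40 36 36 36.  K' ⊕ opad = 2a 5c 5c 5c.
Inner input = (K'⊕ipad) ∥ m = 40 36 36 36 ∥ 77 73 71.
Inner hash: sum = 64+54+54+54+119+115+113 = 573 → 02 3d.
Outer input = (K'⊕opad) ∥ inner = 2a 5c 5c 5c ∥ 02 3d.
Outer hash (tag): sum = 42+92+92+92+2+61 = 381 → 01 7d.

017d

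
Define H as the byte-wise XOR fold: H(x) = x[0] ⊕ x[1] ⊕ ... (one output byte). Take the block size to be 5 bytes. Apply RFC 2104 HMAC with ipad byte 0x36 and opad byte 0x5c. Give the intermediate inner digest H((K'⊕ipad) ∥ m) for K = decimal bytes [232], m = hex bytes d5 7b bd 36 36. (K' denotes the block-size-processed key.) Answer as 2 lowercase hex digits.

cd

Key decimal bytes [232] = e8 is 1 byte ≤ B = 5; zero-pad to 5 bytes: K' = e8 00 00 00 00.
K' ⊕ ipad = de 36 36 36 36.
Inner input = de 36 36 36 36 ∥ d5 7b bd 36 36.
Inner hash: XOR de⊕36⊕36⊕36⊕36⊕d5⊕7b⊕bd⊕36⊕36 = cd.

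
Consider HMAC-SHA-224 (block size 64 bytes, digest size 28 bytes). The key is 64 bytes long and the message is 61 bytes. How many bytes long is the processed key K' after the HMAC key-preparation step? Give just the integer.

Key is 64 ≤ 64 bytes, zero-padded: |K'| = 64.

64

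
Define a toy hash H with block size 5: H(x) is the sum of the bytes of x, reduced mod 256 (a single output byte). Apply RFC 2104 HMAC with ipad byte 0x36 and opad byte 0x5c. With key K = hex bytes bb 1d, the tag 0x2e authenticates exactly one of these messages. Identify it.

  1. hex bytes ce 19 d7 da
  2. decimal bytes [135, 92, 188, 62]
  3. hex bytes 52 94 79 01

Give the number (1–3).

1

Key hex bytes bb 1d is 2 bytes ≤ B = 5; zero-pad to 5 bytes: K' = bb 1d 00 00 00.
K' ⊕ ipad = 8d 2b 36 36 36; K' ⊕ opad = e7 41 5c 5c 5c.
m1: inner = H(8d 2b 36 36 36 ce 19 d7 da) = f2; tag = H(e7 41 5c 5c 5c f2) = 2e ← matches
m2: inner = H(8d 2b 36 36 36 87 5c bc 3e) = 37; tag = H(e7 41 5c 5c 5c 37) = 73
m3: inner = H(8d 2b 36 36 36 52 94 79 01) = ba; tag = H(e7 41 5c 5c 5c ba) = f6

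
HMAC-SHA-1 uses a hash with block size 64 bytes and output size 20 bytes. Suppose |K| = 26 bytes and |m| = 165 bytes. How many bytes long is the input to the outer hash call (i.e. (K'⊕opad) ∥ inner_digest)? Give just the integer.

Key is 26 ≤ 64 bytes, zero-padded: |K'| = 64.
Outer input = (K'⊕opad) ∥ H(inner) → 64 + 20 = 84 bytes.

84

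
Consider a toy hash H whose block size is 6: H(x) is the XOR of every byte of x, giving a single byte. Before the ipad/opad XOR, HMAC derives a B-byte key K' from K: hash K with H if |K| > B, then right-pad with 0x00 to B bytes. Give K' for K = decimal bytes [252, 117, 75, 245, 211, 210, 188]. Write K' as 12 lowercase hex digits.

|K| = 7 > B = 6, so first hash the key.
H(K): XOR fc⊕75⊕4b⊕f5⊕d3⊕d2⊕bc = 8a.
Zero-pad H(K) = 8a to 6 bytes: K' = 8a 00 00 00 00 00.

8a0000000000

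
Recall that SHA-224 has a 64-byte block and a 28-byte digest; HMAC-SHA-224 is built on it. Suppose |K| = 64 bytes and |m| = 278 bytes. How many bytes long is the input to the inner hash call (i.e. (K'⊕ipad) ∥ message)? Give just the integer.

342

Key is 64 ≤ 64 bytes, zero-padded: |K'| = 64.
Inner input = (K'⊕ipad) ∥ m → 64 + 278 = 342 bytes.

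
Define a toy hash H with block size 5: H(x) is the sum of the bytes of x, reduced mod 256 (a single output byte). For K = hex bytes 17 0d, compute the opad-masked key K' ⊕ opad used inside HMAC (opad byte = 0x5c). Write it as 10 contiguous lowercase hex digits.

Key hex bytes 17 0d is 2 bytes ≤ B = 5; zero-pad to 5 bytes: K' = 17 0d 00 00 00.
XOR each byte with 0x5c: 17⊕5c=4b, 0d⊕5c=51, 00⊕5c=5c, 00⊕5c=5c, 00⊕5c=5c.

4b515c5c5c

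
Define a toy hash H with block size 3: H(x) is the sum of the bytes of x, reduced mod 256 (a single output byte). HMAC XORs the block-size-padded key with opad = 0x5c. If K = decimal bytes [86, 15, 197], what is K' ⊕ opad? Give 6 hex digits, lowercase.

0a5399

Key decimal bytes [86, 15, 197] = 56 0f c5 is exactly B = 3 bytes: K' = 56 0f c5.
XOR each byte with 0x5c: 56⊕5c=0a, 0f⊕5c=53, c5⊕5c=99.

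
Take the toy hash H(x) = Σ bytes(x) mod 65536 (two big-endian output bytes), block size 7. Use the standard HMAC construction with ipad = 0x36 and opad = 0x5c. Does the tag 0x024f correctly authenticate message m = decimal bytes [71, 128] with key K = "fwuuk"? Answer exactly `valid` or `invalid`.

valid

Key "fwuuk" = 66 77 75 75 6b is 5 bytes ≤ B = 7; zero-pad to 7 bytes: K' = 66 77 75 75 6b 00 00.
K' ⊕ ipad = 50 41 43 43 5d 36 36; K' ⊕ opad = 3a 2b 29 29 37 5c 5c.
Inner hash: sum = 80+65+67+67+93+54+54+71+128 = 679 → 02 a7.
Outer hash (recomputed tag): sum = 58+43+41+41+55+92+92+2+167 = 591 → 02 4f.
Recomputed tag = 024f; claimed = 024f → match.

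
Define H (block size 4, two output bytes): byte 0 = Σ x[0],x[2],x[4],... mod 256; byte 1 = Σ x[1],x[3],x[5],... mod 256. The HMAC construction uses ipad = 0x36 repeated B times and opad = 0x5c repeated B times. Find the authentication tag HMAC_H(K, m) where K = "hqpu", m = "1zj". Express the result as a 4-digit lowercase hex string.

Key "hqpu" = 68 71 70 75 is exactly B = 4 bytes: K' = 68 71 70 75.
K' ⊕ ipad = 5e 47 46 43.  K' ⊕ opad = 34 2d 2c 29.
Inner input = (K'⊕ipad) ∥ m = 5e 47 46 43 ∥ 31 7a 6a.
Inner hash: even-index sum = 319 mod 256 = 63; odd-index sum = 260 mod 256 = 4 → 3f 04.
Outer input = (K'⊕opad) ∥ inner = 34 2d 2c 29 ∥ 3f 04.
Outer hash (tag): even-index sum = 159 mod 256 = 159; odd-index sum = 90 mod 256 = 90 → 9f 5a.

9f5a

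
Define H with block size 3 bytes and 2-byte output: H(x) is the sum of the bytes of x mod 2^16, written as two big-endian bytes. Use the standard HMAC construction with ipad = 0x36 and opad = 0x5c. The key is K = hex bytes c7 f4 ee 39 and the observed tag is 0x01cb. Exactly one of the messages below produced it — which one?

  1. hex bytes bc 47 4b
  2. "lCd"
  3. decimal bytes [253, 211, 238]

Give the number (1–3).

2

Key hex bytes c7 f4 ee 39 is 4 bytes > B = 3, so hash it first: H(key) = 02 e2, then zero-pad to 3 bytes: K' = 02 e2 00.
K' ⊕ ipad = 34 d4 36; K' ⊕ opad = 5e be 5c.
m1: inner = H(34 d4 36 bc 47 4b) = 02 8c; tag = H(5e be 5c 02 8c) = 0206
m2: inner = H(34 d4 36 6c 43 64) = 02 51; tag = H(5e be 5c 02 51) = 01cb ← matches
m3: inner = H(34 d4 36 fd d3 ee) = 03 fc; tag = H(5e be 5c 03 fc) = 0277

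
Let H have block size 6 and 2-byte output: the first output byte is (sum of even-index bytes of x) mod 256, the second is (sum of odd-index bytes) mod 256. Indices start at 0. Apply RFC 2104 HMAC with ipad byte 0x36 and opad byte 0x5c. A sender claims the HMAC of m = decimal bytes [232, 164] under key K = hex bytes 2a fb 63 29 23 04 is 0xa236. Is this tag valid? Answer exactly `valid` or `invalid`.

valid

Key hex bytes 2a fb 63 29 23 04 is exactly B = 6 bytes: K' = 2a fb 63 29 23 04.
K' ⊕ ipad = 1c cd 55 1f 15 32; K' ⊕ opad = 76 a7 3f 75 7f 58.
Inner hash: even-index sum = 366 mod 256 = 110; odd-index sum = 450 mod 256 = 194 → 6e c2.
Outer hash (recomputed tag): even-index sum = 418 mod 256 = 162; odd-index sum = 566 mod 256 = 54 → a2 36.
Recomputed tag = a236; claimed = a236 → match.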